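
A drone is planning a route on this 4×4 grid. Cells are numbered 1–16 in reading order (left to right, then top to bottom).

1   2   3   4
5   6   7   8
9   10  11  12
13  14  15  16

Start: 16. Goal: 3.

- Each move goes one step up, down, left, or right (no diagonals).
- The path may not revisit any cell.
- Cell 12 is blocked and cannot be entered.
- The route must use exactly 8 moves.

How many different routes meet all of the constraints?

Need simple routes of exactly 8 moves from 16 to 3 (Manhattan distance 4, so 2 moves are spent on a detour and 2 undoing it).
Branch systematically from the start, pruning whenever the remaining move budget drops below the Manhattan distance to 3 or differs from it in parity. Every completion starts via 15: 19.
That gives 19 routes.

19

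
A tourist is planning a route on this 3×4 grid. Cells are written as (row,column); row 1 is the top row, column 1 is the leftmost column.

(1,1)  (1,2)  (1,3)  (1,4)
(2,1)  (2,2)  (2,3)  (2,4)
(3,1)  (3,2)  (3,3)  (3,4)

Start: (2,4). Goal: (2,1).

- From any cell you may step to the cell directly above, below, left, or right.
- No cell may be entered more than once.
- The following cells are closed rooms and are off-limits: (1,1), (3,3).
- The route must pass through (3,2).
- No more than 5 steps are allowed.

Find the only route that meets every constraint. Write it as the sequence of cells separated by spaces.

(2,4) (2,3) (2,2) (3,2) (3,1) (2,1)

The budget equals the shortest possible length, so every move has to be on a shortest route through the required cells.
Route from (2,4): left 2 to (2,2), down 1 to (3,2), left 1 to (3,1), up 1 to (2,1) — 5 moves in all.
Check: all required cells visited; 5 ≤ 5 moves.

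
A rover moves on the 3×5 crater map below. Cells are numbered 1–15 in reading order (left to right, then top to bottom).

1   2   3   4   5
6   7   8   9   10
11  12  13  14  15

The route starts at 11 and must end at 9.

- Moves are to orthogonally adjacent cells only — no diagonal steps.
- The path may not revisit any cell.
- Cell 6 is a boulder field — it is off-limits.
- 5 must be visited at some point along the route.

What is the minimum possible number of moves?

Any route passes through 5 somewhere between 11 and 9. Summing Manhattan distances along the two legs (11 → 5 → 9) gives a lower bound of 6 + 2 = 8 moves.
A route of 8 moves achieves this: 11 → 12 → 7 → 2 → 3 → 4 → 5 → 10 → 9.
Since 8 matches the lower bound, it is optimal.

8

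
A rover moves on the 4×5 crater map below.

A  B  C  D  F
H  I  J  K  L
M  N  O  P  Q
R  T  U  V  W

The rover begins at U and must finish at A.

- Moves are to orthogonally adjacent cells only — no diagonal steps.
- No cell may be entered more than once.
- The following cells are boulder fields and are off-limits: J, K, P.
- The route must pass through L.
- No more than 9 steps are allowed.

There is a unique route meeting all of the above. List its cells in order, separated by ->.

U -> V -> W -> Q -> L -> F -> D -> C -> B -> A

Any route must reach L and still end at A within 9 moves, so the order of the required stops is forced.
Route from U: right 2 to W, up 3 to F, left 4 to A — 9 moves in all.
Check: all required cells visited; 9 ≤ 9 moves.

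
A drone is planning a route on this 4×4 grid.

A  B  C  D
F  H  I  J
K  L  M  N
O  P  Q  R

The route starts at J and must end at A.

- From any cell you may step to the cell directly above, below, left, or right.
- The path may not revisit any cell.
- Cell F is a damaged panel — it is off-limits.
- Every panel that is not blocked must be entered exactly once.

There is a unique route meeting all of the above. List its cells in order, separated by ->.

J -> D -> C -> I -> M -> N -> R -> Q -> P -> O -> K -> L -> H -> B -> A

Need to visit all 15 open cells exactly once, starting at J and ending at A.
Cell K has only two open neighbours (O and L), so the path must pass straight through it: one of those is the cell it's entered from and the other is where it exits.
Route from J: up to D, left to C, 2× down (reaching M), right to N, down to R, 3× left (reaching O), up to K, right to L, 2× up (reaching B), left to A — 14 moves in all.
Check: all 15 open cells covered.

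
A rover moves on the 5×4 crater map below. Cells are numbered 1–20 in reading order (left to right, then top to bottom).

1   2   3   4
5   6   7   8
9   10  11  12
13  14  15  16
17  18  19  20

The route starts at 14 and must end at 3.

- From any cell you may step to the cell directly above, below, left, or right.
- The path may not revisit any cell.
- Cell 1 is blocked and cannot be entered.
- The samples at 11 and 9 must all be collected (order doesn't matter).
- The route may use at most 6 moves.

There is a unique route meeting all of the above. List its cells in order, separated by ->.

14 -> 13 -> 9 -> 10 -> 11 -> 7 -> 3

The budget equals the shortest possible length, so every move has to be on a shortest route through the required cells.
Route from 14: left 1 to 13, up 1 to 9, right 2 to 11, up 2 to 3 — 6 moves in all.
Check: all required cells visited; 6 ≤ 6 moves.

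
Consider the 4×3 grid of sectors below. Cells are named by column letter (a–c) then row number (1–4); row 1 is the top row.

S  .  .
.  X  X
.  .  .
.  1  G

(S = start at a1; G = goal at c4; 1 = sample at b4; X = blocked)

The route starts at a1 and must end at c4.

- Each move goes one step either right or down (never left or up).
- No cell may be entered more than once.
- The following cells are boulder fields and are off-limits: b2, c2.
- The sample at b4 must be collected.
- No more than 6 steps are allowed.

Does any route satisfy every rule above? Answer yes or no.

yes

One route that works: a1 → a2 → a3 → a4 → b4 → c4.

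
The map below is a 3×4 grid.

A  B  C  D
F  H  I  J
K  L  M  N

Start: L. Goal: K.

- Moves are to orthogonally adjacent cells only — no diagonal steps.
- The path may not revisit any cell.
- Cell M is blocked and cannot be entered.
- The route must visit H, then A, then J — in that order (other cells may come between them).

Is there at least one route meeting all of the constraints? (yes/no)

Ignoring the required order, 1 revisit-free route from L to K passes through all of H, A, and J; the waypoint orders that occur are H → J → A (1) — never H → A → J.

no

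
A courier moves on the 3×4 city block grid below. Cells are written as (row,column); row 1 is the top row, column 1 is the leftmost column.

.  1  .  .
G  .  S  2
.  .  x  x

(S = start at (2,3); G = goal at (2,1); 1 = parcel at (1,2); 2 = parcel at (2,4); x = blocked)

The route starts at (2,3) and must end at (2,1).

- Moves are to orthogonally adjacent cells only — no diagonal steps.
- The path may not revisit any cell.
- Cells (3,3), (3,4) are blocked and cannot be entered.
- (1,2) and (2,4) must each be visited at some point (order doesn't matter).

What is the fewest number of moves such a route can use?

6

Any route passes through (1,2) and (2,4) in some order between (2,3) and (2,1). Summing Manhattan distances along each leg and taking the cheapest ordering ((2,3) → (2,4) → (1,2) → (2,1)) gives a lower bound of 1 + 3 + 2 = 6 moves.
A route of 6 moves achieves this: (2,3) → (2,4) → (1,4) → (1,3) → (1,2) → (2,2) → (2,1).
Since 6 matches the lower bound, it is optimal.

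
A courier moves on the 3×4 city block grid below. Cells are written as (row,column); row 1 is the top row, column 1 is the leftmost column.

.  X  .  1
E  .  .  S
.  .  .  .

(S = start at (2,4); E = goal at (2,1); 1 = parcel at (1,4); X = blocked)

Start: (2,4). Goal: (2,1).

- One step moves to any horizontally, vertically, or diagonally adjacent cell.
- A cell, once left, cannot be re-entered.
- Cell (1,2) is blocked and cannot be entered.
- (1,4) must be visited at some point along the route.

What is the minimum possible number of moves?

Any route passes through (1,4) somewhere between (2,4) and (2,1). Summing Chebyshev distances along the two legs ((2,4) → (1,4) → (2,1)) gives a lower bound of 1 + 3 = 4 moves.
A route of 4 moves achieves this: (2,4) → (1,4) → (1,3) → (2,2) → (2,1).
Since 4 matches the lower bound, it is optimal.

4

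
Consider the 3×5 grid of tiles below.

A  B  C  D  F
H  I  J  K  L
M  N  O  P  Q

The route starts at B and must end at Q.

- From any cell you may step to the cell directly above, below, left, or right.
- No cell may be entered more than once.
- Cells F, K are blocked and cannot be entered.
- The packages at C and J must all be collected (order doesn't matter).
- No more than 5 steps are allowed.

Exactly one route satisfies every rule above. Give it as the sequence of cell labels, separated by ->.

The budget equals the shortest possible length, so every move has to be on a shortest route through the required cells.
Route from B: right 1 to C, down 2 to O, right 2 to Q — 5 moves in all.
Check: all required cells visited; 5 ≤ 5 moves.

B -> C -> J -> O -> P -> Q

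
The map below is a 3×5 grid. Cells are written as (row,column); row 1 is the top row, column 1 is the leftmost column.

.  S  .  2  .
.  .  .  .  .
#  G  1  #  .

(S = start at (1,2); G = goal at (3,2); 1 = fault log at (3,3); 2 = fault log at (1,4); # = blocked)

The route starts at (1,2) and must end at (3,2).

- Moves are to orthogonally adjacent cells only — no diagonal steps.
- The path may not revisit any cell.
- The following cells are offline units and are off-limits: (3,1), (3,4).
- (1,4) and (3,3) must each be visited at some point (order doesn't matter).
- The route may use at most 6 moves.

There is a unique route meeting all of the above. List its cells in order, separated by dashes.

(1,2) - (1,3) - (1,4) - (2,4) - (2,3) - (3,3) - (3,2)

Any route must reach (1,4) and (3,3) and still end at (3,2) within 6 moves, so the order of the required stops is forced.
Route from (1,2): 2× right (reaching (1,4)), down to (2,4), left to (2,3), down to (3,3), left to (3,2) — 6 moves in all.
Check: all required cells visited; 6 ≤ 6 moves.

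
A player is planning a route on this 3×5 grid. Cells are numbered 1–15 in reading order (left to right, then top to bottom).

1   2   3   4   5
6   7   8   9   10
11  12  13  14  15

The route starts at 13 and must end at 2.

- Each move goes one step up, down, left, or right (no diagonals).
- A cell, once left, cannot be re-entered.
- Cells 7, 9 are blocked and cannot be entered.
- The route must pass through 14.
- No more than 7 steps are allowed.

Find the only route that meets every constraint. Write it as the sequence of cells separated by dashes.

The 7-move cap with required stops at 14 leaves no slack for detours.
Route from 13: 2× right (reaching 15), 2× up (reaching 5), 3× left (reaching 2) — 7 moves in all.
Check: all required cells visited; 7 ≤ 7 moves.

13 - 14 - 15 - 10 - 5 - 4 - 3 - 2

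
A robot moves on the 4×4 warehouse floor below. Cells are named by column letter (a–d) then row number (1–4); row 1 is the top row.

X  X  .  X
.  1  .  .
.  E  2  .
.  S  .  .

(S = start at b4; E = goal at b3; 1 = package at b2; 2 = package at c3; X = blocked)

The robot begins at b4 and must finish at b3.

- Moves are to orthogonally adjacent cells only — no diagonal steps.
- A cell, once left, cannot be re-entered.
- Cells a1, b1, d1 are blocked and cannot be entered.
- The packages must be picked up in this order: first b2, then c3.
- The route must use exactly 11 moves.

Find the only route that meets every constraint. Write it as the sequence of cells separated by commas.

b4, a4, a3, a2, b2, c2, d2, d3, d4, c4, c3, b3

The waypoints must appear in the order b2, c3, with no cell reused.
Route from b4: left to a4, 2× up (reaching a2), 3× right (reaching d2), 2× down (reaching d4), left to c4, up to c3, left to b3 — 11 moves in all.
Check: order respected (1 at step 4, 2 at step 10); 11 moves as required.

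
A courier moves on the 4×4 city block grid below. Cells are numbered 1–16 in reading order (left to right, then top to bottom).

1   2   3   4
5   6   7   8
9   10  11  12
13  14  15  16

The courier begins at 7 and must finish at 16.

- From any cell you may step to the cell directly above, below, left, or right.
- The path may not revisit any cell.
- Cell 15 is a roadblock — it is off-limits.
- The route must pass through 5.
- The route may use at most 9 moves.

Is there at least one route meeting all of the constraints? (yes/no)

yes

One route that works: 7 → 6 → 5 → 9 → 10 → 11 → 12 → 16.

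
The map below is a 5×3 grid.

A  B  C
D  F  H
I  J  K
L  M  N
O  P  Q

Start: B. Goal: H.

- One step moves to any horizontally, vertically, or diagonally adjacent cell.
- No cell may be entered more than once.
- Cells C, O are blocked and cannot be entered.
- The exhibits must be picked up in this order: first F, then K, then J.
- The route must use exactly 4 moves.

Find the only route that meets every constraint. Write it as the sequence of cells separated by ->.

B -> F -> K -> J -> H

The waypoints must appear in the order F, K, J, with no cell reused.
Route from B: down 1 to F, down-right 1 to K, left 1 to J, up-right 1 to H — 4 moves in all.
Check: order respected (F at step 1, K at step 2, J at step 3); 4 moves as required.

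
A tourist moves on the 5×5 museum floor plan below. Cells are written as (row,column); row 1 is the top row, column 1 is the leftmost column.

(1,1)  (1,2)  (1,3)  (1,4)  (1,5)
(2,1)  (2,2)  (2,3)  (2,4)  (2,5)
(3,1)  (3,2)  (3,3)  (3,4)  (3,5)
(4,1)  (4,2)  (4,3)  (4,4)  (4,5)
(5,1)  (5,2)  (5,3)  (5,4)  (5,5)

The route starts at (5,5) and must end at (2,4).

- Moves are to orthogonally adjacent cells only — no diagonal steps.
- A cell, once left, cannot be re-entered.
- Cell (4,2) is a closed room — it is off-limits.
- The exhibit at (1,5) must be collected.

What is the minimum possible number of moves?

6

Any route passes through (1,5) somewhere between (5,5) and (2,4). Summing Manhattan distances along the two legs ((5,5) → (1,5) → (2,4)) gives a lower bound of 4 + 2 = 6 moves.
A route of 6 moves achieves this: (5,5) → (4,5) → (3,5) → (2,5) → (1,5) → (1,4) → (2,4).
Since 6 matches the lower bound, it is optimal.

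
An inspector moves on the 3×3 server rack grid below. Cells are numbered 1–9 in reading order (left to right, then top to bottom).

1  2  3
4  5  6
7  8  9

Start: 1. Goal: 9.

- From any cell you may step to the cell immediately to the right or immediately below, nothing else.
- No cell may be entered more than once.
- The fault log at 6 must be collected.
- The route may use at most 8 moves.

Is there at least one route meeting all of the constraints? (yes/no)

yes

One route that works: 1 → 4 → 5 → 6 → 9.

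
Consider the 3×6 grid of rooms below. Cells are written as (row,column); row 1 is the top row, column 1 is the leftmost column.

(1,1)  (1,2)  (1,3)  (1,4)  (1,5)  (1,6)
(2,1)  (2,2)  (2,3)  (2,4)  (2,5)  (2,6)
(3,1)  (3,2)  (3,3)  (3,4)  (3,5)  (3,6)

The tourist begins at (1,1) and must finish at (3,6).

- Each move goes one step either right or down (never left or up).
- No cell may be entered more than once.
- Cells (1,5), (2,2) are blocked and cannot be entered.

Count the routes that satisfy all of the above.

8

A right/down-only route from (1,1) to (3,6) makes exactly 2 down-moves and 5 right-moves in some order.
With no other constraints that would be C(7,2) = 21 routes.
Subtract routes through each blocked cell (inclusion–exclusion for overlaps): − through (1,5): 3 − through (2,2): 10 → 8.
That gives 8 routes.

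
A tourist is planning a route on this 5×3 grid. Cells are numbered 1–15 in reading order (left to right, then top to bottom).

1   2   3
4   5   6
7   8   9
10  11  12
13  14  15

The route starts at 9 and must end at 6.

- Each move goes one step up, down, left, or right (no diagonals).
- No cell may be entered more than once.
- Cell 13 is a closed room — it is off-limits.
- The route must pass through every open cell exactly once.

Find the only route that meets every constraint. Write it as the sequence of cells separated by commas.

Need to visit all 14 open cells exactly once, starting at 9 and ending at 6.
Cell 1 has only two open neighbours (4 and 2), so the path must pass straight through it: one of those is the cell it's entered from and the other is where it exits.
Route from 9: down 2 to 15, left 1 to 14, up 1 to 11, left 1 to 10, up 1 to 7, right 1 to 8, up 1 to 5, left 1 to 4, up 1 to 1, right 2 to 3, down 1 to 6 — 13 moves in all.
Check: all 14 open cells covered.

9, 12, 15, 14, 11, 10, 7, 8, 5, 4, 1, 2, 3, 6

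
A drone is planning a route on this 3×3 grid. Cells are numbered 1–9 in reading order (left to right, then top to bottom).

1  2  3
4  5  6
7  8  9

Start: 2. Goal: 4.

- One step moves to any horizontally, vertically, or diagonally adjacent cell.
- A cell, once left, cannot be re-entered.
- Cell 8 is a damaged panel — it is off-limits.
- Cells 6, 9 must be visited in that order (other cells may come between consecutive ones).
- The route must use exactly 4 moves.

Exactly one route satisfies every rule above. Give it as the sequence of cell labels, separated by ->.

2 -> 6 -> 9 -> 5 -> 4

The waypoints must appear in the order 6, 9, with no cell reused.
Route from 2: down-right 1 to 6, down 1 to 9, up-left 1 to 5, left 1 to 4 — 4 moves in all.
Check: order respected (6 at step 1, 9 at step 2); 4 moves as required.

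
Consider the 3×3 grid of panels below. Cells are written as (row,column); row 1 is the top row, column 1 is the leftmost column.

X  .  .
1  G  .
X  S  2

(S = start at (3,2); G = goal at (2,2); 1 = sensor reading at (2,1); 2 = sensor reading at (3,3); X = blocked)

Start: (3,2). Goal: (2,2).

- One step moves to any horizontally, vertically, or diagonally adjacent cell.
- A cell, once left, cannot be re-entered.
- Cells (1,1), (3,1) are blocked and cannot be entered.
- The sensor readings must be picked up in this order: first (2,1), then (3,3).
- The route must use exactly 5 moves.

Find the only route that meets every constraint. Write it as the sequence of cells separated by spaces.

The waypoints must appear in the order (2,1), (3,3), with no cell reused.
Route from (3,2): up-left to (2,1), up-right to (1,2), down-right to (2,3), down to (3,3), up-left to (2,2) — 5 moves in all.
Check: order respected (1 at step 1, 2 at step 4); 5 moves as required.

(3,2) (2,1) (1,2) (2,3) (3,3) (2,2)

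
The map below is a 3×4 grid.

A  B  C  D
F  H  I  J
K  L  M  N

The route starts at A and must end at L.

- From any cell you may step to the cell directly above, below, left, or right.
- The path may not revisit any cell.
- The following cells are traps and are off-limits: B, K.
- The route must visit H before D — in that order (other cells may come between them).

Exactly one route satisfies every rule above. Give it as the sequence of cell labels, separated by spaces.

A F H I C D J N M L

The waypoints must appear in the order H, D, with no cell reused.
Route from A: down to F, 2× right (reaching I), up to C, right to D, 2× down (reaching N), 2× left (reaching L) — 9 moves in all.
Check: order respected (H at step 2, D at step 5).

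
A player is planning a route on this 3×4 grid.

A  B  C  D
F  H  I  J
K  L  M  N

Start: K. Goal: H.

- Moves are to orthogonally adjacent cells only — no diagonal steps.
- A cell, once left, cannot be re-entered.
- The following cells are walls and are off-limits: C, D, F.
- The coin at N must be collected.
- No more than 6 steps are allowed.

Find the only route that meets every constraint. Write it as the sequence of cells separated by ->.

K -> L -> M -> N -> J -> I -> H

The 6-move cap with required stops at N leaves no slack for detours.
Route from K: 3× right (reaching N), up to J, 2× left (reaching H) — 6 moves in all.
Check: all required cells visited; 6 ≤ 6 moves.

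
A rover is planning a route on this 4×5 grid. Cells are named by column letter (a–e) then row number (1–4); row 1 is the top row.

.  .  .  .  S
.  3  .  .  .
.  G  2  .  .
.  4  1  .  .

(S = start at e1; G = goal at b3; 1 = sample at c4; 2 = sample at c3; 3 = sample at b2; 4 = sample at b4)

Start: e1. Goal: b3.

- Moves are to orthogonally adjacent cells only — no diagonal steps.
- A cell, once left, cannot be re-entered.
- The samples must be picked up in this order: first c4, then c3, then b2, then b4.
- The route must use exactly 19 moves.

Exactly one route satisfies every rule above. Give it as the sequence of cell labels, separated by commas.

e1, e2, e3, e4, d4, c4, c3, d3, d2, d1, c1, c2, b2, b1, a1, a2, a3, a4, b4, b3

The waypoints must appear in the order c4, c3, b2, b4, with no cell reused.
Route from e1: down 3 to e4, left 2 to c4, up 1 to c3, right 1 to d3, up 2 to d1, left 1 to c1, down 1 to c2, left 1 to b2, up 1 to b1, left 1 to a1, down 3 to a4, right 1 to b4, up 1 to b3 — 19 moves in all.
Check: order respected (1 at step 5, 2 at step 6, 3 at step 12, 4 at step 18); 19 moves as required.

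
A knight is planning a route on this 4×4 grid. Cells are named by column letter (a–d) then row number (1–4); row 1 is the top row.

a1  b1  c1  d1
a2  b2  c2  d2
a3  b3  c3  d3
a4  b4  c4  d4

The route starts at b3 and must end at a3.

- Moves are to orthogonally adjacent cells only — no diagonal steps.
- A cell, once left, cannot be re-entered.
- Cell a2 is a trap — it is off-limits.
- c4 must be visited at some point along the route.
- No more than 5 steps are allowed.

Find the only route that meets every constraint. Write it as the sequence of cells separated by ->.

The 5-move cap with required stops at c4 leaves no slack for detours.
Route from b3: right 1 to c3, down 1 to c4, left 2 to a4, up 1 to a3 — 5 moves in all.
Check: all required cells visited; 5 ≤ 5 moves.

b3 -> c3 -> c4 -> b4 -> a4 -> a3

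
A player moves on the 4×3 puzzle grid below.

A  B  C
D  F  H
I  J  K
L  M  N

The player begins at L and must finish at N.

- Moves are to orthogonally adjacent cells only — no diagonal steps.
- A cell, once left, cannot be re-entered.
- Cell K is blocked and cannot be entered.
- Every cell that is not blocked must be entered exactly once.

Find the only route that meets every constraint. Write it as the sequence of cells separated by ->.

L -> I -> D -> A -> B -> C -> H -> F -> J -> M -> N

Need to visit all 11 open cells exactly once, starting at L and ending at N.
Cell A has only two open neighbours (D and B), so the path must pass straight through it: one of those is the cell it's entered from and the other is where it exits.
Route from L: 3× up (reaching A), 2× right (reaching C), down to H, left to F, 2× down (reaching M), right to N — 10 moves in all.
Check: all 11 open cells covered.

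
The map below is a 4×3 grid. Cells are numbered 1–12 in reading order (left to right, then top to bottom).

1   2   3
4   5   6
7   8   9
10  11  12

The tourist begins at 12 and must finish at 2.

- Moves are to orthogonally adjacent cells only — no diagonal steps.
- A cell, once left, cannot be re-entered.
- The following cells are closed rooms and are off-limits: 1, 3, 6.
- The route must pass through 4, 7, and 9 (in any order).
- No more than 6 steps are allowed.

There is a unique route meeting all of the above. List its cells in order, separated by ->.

The 6-move cap with required stops at 4, 7, 9 leaves no slack for detours.
Route from 12: up 1 to 9, left 2 to 7, up 1 to 4, right 1 to 5, up 1 to 2 — 6 moves in all.
Check: all required cells visited; 6 ≤ 6 moves.

12 -> 9 -> 8 -> 7 -> 4 -> 5 -> 2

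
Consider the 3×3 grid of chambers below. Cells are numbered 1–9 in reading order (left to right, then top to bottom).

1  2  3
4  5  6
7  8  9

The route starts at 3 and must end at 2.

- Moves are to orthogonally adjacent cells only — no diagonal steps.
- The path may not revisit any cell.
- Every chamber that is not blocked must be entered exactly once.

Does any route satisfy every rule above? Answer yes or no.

no

Colour the cells like a checkerboard: each orthogonal step flips colour, so a Hamiltonian route alternates colours. Here there are 5 cells of one colour and 4 of the other, with start on the opposite colour to the goal — the counts and endpoints can't be arranged into an alternating sequence of length 9, so no Hamiltonian route exists.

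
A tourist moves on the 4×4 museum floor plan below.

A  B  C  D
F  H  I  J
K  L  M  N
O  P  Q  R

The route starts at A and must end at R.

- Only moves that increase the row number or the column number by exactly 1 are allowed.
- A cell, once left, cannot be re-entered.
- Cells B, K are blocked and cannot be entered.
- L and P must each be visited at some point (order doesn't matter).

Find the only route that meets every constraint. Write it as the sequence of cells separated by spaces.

Moves only go right or down, so the column and row indices never decrease.
Route from A: down to F, right to H, 2× down (reaching P), 2× right (reaching R) — 6 moves in all.
Check: all required cells visited.

A F H L P Q R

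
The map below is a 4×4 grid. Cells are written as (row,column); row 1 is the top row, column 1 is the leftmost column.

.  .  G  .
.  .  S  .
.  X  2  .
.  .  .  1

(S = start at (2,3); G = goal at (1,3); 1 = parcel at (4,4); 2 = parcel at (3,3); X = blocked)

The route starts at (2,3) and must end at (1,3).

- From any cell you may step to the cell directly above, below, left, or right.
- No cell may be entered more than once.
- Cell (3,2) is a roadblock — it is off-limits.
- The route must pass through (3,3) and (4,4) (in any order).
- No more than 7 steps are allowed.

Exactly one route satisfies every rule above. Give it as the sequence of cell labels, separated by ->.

Any route must reach (3,3) and (4,4) and still end at (1,3) within 7 moves, so the order of the required stops is forced.
Route from (2,3): down 2 to (4,3), right 1 to (4,4), up 3 to (1,4), left 1 to (1,3) — 7 moves in all.
Check: all required cells visited; 7 ≤ 7 moves.

(2,3) -> (3,3) -> (4,3) -> (4,4) -> (3,4) -> (2,4) -> (1,4) -> (1,3)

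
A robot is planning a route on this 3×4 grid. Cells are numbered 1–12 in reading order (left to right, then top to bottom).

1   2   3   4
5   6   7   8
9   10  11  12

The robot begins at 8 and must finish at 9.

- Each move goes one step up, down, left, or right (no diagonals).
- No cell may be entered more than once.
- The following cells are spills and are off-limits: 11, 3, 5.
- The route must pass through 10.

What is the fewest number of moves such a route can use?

Any route passes through 10 somewhere between 8 and 9. Summing Manhattan distances along the two legs (8 → 10 → 9) gives a lower bound of 3 + 1 = 4 moves.
A route of 4 moves achieves this: 8 → 7 → 6 → 10 → 9.
Since 4 matches the lower bound, it is optimal.

4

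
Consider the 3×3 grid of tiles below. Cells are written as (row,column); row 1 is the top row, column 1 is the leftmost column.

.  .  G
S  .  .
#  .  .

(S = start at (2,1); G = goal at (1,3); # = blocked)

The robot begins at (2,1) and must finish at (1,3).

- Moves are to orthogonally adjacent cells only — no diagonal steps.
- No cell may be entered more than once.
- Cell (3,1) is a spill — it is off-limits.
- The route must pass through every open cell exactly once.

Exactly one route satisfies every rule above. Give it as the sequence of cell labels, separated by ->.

Need to visit all 8 open cells exactly once, starting at (2,1) and ending at (1,3).
Route from (2,1): up 1 to (1,1), right 1 to (1,2), down 2 to (3,2), right 1 to (3,3), up 2 to (1,3) — 7 moves in all.
Check: all 8 open cells covered.

(2,1) -> (1,1) -> (1,2) -> (2,2) -> (3,2) -> (3,3) -> (2,3) -> (1,3)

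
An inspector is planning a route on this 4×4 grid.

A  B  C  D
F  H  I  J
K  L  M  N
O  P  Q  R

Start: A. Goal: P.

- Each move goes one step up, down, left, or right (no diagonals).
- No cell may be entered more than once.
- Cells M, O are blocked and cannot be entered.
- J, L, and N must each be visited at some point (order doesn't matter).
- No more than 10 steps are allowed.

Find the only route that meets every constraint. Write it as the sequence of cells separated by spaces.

The 10-move cap with required stops at J, L, N leaves no slack for detours.
Route from A: 2× down (reaching K), right to L, up to H, 2× right (reaching J), 2× down (reaching R), 2× left (reaching P) — 10 moves in all.
Check: all required cells visited; 10 ≤ 10 moves.

A F K L H I J N R Q P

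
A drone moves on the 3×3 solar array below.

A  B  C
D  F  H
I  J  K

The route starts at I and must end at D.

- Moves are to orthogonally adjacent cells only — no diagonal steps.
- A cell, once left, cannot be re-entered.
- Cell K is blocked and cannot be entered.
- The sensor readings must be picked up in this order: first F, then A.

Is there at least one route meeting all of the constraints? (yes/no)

One route that works: I → J → F → B → A → D.

yes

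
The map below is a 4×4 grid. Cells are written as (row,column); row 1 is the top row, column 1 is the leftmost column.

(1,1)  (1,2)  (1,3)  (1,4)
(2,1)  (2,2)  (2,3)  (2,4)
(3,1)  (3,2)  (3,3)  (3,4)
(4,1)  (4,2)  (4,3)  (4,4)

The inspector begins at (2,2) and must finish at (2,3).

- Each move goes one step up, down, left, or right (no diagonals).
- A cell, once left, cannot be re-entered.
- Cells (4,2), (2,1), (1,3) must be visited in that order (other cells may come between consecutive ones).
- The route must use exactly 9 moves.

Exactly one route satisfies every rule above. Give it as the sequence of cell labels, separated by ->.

(2,2) -> (3,2) -> (4,2) -> (4,1) -> (3,1) -> (2,1) -> (1,1) -> (1,2) -> (1,3) -> (2,3)

The waypoints must appear in the order (4,2), (2,1), (1,3), with no cell reused.
Route from (2,2): 2× down (reaching (4,2)), left to (4,1), 3× up (reaching (1,1)), 2× right (reaching (1,3)), down to (2,3) — 9 moves in all.
Check: order respected ((4,2) at step 2, (2,1) at step 5, (1,3) at step 8); 9 moves as required.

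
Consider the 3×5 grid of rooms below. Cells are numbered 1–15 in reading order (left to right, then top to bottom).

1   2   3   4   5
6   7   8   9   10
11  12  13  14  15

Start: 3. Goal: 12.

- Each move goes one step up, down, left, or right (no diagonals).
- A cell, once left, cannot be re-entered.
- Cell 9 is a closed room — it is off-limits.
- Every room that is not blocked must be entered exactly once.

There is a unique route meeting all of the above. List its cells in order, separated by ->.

3 -> 4 -> 5 -> 10 -> 15 -> 14 -> 13 -> 8 -> 7 -> 2 -> 1 -> 6 -> 11 -> 12

Need to visit all 14 open cells exactly once, starting at 3 and ending at 12.
Route from 3: 2× right (reaching 5), 2× down (reaching 15), 2× left (reaching 13), up to 8, left to 7, up to 2, left to 1, 2× down (reaching 11), right to 12 — 13 moves in all.
Check: all 14 open cells covered.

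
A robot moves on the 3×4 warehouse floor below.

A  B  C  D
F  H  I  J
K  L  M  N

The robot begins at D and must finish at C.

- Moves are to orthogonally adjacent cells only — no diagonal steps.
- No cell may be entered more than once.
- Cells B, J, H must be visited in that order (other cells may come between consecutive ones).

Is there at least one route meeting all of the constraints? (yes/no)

Ignoring the required order, 13 revisit-free routes from D to C pass through all of B, J, and H; the waypoint orders that occur are J → H → B (12); J → B → H (1) — never B → J → H.

no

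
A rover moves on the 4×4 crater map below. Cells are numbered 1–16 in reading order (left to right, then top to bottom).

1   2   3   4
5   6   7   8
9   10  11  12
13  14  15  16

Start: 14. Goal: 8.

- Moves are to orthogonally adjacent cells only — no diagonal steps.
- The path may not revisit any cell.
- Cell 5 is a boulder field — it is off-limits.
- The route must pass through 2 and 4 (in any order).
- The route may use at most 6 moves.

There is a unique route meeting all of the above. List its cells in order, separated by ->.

14 -> 10 -> 6 -> 2 -> 3 -> 4 -> 8

The budget equals the shortest possible length, so every move has to be on a shortest route through the required cells.
Route from 14: 3× up (reaching 2), 2× right (reaching 4), down to 8 — 6 moves in all.
Check: all required cells visited; 6 ≤ 6 moves.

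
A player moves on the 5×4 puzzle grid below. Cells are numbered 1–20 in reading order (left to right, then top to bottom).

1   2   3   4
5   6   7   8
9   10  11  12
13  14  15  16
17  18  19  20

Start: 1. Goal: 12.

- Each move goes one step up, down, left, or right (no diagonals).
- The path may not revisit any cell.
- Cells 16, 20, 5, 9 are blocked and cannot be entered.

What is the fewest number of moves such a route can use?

5

The Manhattan distance from 1 to 12 is |1−3| + |1−4| = 5, so at least 5 moves are needed.
A route of 5 moves achieves this: 1 → 2 → 6 → 10 → 11 → 12.
Since 5 matches the lower bound, it is optimal.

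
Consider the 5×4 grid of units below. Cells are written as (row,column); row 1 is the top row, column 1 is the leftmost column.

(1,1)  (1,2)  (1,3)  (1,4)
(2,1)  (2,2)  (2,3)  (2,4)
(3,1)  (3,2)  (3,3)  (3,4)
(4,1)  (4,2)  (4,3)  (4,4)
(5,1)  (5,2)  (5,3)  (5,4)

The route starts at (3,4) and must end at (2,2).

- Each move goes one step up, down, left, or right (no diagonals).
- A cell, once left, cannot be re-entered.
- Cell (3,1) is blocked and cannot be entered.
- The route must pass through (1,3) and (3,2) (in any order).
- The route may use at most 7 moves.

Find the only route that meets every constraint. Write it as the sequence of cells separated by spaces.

(3,4) (2,4) (1,4) (1,3) (2,3) (3,3) (3,2) (2,2)

The budget equals the shortest possible length, so every move has to be on a shortest route through the required cells.
Route from (3,4): up 2 to (1,4), left 1 to (1,3), down 2 to (3,3), left 1 to (3,2), up 1 to (2,2) — 7 moves in all.
Check: all required cells visited; 7 ≤ 7 moves.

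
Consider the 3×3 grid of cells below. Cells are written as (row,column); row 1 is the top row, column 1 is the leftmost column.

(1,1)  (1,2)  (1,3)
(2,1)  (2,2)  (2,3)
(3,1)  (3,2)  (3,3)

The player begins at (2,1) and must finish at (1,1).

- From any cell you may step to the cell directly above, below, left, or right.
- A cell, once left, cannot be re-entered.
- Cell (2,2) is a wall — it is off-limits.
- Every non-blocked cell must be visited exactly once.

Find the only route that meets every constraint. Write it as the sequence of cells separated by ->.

(2,1) -> (3,1) -> (3,2) -> (3,3) -> (2,3) -> (1,3) -> (1,2) -> (1,1)

Need to visit all 8 open cells exactly once, starting at (2,1) and ending at (1,1).
Cell (3,3) has only two open neighbours ((2,3) and (3,2)), so the path must pass straight through it: one of those is the cell it's entered from and the other is where it exits.
Route from (2,1): down 1 to (3,1), right 2 to (3,3), up 2 to (1,3), left 2 to (1,1) — 7 moves in all.
Check: all 8 open cells covered.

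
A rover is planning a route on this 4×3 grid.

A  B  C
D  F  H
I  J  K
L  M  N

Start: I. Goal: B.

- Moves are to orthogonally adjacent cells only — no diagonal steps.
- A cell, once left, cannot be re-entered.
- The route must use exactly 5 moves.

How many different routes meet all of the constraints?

6

Need simple routes of exactly 5 moves from I to B (Manhattan distance 3, so 1 moves are spent on a detour and 1 undoing it).
Enumerating: I D F H C B | I L M J F B | I J F D A B | I J F H C B | I J K H C B | I J K H F B.
That gives 6 routes.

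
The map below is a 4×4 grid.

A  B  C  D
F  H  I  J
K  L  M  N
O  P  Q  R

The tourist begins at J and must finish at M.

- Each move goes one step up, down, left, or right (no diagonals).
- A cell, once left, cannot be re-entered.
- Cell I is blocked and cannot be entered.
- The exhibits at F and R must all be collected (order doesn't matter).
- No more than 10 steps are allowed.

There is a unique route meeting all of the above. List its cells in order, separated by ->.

The 10-move cap with required stops at F, R leaves no slack for detours.
Route from J: 2× down (reaching R), 3× left (reaching O), 2× up (reaching F), right to H, down to L, right to M — 10 moves in all.
Check: all required cells visited; 10 ≤ 10 moves.

J -> N -> R -> Q -> P -> O -> K -> F -> H -> L -> M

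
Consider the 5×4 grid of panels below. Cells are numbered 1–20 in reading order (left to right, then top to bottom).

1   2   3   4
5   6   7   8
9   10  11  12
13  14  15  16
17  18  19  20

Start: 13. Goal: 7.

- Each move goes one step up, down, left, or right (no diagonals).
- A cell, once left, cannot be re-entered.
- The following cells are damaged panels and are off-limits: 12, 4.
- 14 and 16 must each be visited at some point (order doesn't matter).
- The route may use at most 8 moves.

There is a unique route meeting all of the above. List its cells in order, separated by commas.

13, 14, 18, 19, 20, 16, 15, 11, 7

The budget equals the shortest possible length, so every move has to be on a shortest route through the required cells.
Route from 13: right to 14, down to 18, 2× right (reaching 20), up to 16, left to 15, 2× up (reaching 7) — 8 moves in all.
Check: all required cells visited; 8 ≤ 8 moves.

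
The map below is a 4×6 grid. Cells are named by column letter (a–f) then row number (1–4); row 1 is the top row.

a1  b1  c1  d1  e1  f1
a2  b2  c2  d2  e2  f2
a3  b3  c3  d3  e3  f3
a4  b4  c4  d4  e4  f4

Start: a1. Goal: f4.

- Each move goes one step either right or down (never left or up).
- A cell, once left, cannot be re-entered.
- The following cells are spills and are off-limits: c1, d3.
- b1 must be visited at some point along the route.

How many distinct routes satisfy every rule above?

A right/down-only route from a1 to f4 makes exactly 3 down-moves and 5 right-moves in some order.
With no other constraints that would be C(8,3) = 56 routes.
Split at b1 and multiply the segment counts (each segment already excludes blocked cells): a1→b1: 1; b1→f4: 6; product = 6.
That gives 6 routes.

6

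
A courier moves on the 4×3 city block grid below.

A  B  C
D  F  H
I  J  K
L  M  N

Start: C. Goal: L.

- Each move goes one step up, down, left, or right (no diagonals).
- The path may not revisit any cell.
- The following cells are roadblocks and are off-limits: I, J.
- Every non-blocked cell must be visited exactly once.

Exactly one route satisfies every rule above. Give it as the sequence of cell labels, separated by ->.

C -> B -> A -> D -> F -> H -> K -> N -> M -> L

Need to visit all 10 open cells exactly once, starting at C and ending at L.
Cell N has only two open neighbours (K and M), so the path must pass straight through it: one of those is the cell it's entered from and the other is where it exits.
Route from C: 2× left (reaching A), down to D, 2× right (reaching H), 2× down (reaching N), 2× left (reaching L) — 9 moves in all.
Check: all 10 open cells covered.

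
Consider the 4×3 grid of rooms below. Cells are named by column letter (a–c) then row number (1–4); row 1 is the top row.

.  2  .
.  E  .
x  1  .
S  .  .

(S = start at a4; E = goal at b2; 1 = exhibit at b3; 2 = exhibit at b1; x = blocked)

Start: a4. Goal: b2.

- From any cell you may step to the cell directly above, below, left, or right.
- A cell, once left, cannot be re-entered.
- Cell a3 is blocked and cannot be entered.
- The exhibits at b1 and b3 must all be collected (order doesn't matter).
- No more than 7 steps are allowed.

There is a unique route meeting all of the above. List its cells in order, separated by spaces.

Any route must reach b1 and b3 and still end at b2 within 7 moves, so the order of the required stops is forced.
Route from a4: right 1 to b4, up 1 to b3, right 1 to c3, up 2 to c1, left 1 to b1, down 1 to b2 — 7 moves in all.
Check: all required cells visited; 7 ≤ 7 moves.

a4 b4 b3 c3 c2 c1 b1 b2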